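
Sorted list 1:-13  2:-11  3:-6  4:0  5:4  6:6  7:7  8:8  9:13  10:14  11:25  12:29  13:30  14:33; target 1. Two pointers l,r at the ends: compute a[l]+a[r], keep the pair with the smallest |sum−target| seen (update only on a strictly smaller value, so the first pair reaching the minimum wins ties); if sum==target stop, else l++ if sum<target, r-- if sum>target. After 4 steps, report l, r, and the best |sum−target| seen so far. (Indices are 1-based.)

l=1, r=10, best |Δ|=11

[1,14] -13+33=20 d=19 * → r--
[1,13] -13+30=17 d=16 * → r--
[1,12] -13+29=16 d=15 * → r--
[1,11] -13+25=12 d=11 * → r--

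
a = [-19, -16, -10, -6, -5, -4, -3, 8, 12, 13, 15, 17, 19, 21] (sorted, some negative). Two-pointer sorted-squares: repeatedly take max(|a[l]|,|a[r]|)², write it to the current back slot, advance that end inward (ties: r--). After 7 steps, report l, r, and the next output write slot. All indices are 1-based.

[1,14] |-19|<=|21| out[14]=441 → r--
[1,13] |-19|<=|19| out[13]=361 → r--
[1,12] |-19|>|17| out[12]=361 → l++
[2,12] |-16|<=|17| out[11]=289 → r--
[2,11] |-16|>|15| out[10]=256 → l++
[3,11] |-10|<=|15| out[9]=225 → r--
[3,10] |-10|<=|13| out[8]=169 → r--

l=3, r=9, next write slot=7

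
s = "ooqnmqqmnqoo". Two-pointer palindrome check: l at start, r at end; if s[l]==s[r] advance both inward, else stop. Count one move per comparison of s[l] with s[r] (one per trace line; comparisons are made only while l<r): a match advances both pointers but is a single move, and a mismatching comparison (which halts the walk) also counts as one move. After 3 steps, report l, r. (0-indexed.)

[0,11] 'o'=='o' → l++,r--
[1,10] 'o'=='o' → l++,r--
[2,9] 'q'=='q' → l++,r--

l=3, r=8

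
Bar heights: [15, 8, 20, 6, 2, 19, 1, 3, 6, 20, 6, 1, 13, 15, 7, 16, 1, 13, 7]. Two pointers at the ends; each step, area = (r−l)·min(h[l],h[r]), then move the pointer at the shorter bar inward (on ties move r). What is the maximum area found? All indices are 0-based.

max area = 225

[0,18] min(15,7)*18=126 best=126 * → r--
[0,17] min(15,13)*17=221 best=221 * → r--
[0,16] min(15,1)*16=16 best=221 → r--
[0,15] min(15,16)*15=225 best=225 * → l++
[1,15] min(8,16)*14=112 best=225 → l++
[2,15] min(20,16)*13=208 best=225 → r--
[2,14] min(20,7)*12=84 best=225 → r--
[2,13] min(20,15)*11=165 best=225 → r--
[2,12] min(20,13)*10=130 best=225 → r--
[2,11] min(20,1)*9=9 best=225 → r--
[2,10] min(20,6)*8=48 best=225 → r--
[2,9] min(20,20)*7=140 best=225 → r--
[2,8] min(20,6)*6=36 best=225 → r--
[2,7] min(20,3)*5=15 best=225 → r--
[2,6] min(20,1)*4=4 best=225 → r--
[2,5] min(20,19)*3=57 best=225 → r--
[2,4] min(20,2)*2=4 best=225 → r--
[2,3] min(20,6)*1=6 best=225 → r--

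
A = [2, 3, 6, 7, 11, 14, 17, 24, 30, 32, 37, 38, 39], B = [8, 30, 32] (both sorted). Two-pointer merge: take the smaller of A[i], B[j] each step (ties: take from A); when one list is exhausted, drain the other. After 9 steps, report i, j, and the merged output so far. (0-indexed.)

i=8, j=1, merged so far=[2, 3, 6, 7, 8, 11, 14, 17, 24]

i=0 j=0: A[i]=2<=B[j]=8 take 2, i++
i=1 j=0: A[i]=3<=B[j]=8 take 3, i++
i=2 j=0: A[i]=6<=B[j]=8 take 6, i++
i=3 j=0: A[i]=7<=B[j]=8 take 7, i++
i=4 j=0: A[i]=11>B[j]=8 take 8, j++
i=4 j=1: A[i]=11<=B[j]=30 take 11, i++
i=5 j=1: A[i]=14<=B[j]=30 take 14, i++
i=6 j=1: A[i]=17<=B[j]=30 take 17, i++
i=7 j=1: A[i]=24<=B[j]=30 take 24, i++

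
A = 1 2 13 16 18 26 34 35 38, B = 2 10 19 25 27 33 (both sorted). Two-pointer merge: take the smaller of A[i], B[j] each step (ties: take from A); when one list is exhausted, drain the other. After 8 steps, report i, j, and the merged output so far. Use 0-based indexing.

i=0 j=0: A[i]=1<=B[j]=2 take 1, i++
i=1 j=0: A[i]=2<=B[j]=2 take 2, i++
i=2 j=0: A[i]=13>B[j]=2 take 2, j++
i=2 j=1: A[i]=13>B[j]=10 take 10, j++
i=2 j=2: A[i]=13<=B[j]=19 take 13, i++
i=3 j=2: A[i]=16<=B[j]=19 take 16, i++
i=4 j=2: A[i]=18<=B[j]=19 take 18, i++
i=5 j=2: A[i]=26>B[j]=19 take 19, j++

i=5, j=3, merged so far=[1, 2, 2, 10, 13, 16, 18, 19]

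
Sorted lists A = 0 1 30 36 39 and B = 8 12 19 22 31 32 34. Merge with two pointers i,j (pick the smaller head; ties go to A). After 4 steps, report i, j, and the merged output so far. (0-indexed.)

[i=0,j=0] A[i]=0<=B[j]=8 take 0 → i++
[i=1,j=0] A[i]=1<=B[j]=8 take 1 → i++
[i=2,j=0] A[i]=30>B[j]=8 take 8 → j++
[i=2,j=1] A[i]=30>B[j]=12 take 12 → j++

i=2, j=2, merged so far=[0, 1, 8, 12]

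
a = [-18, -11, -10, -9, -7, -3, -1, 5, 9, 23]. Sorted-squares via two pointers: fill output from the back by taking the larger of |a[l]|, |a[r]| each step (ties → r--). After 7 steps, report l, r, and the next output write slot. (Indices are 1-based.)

l=6, r=8, next write slot=3

[1,10] |-18|<=|23| out[10]=529 → r--
[1,9] |-18|>|9| out[9]=324 → l++
[2,9] |-11|>|9| out[8]=121 → l++
[3,9] |-10|>|9| out[7]=100 → l++
[4,9] |-9|<=|9| out[6]=81 → r--
[4,8] |-9|>|5| out[5]=81 → l++
[5,8] |-7|>|5| out[4]=49 → l++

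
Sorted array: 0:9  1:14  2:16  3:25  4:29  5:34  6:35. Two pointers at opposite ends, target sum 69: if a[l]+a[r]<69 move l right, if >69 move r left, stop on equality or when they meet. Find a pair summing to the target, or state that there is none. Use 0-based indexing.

l=0 r=6: 9+35=44 <69, l++
l=1 r=6: 14+35=49 <69, l++
l=2 r=6: 16+35=51 <69, l++
l=3 r=6: 25+35=60 <69, l++
l=4 r=6: 29+35=64 <69, l++
l=5 r=6: 34+35=69, found

(34, 35)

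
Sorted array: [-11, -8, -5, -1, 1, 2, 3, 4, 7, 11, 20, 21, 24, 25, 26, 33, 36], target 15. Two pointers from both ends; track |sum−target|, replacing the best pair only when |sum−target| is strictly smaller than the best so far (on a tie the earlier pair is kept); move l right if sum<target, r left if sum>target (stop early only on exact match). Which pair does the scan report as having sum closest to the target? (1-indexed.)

pair (-11, 26) with sum 15 (|Δ|=0)

l=1 r=17: -11+36=25 d=10 *, r--
l=1 r=16: -11+33=22 d=7 *, r--
l=1 r=15: -11+26=15 d=0 *, stop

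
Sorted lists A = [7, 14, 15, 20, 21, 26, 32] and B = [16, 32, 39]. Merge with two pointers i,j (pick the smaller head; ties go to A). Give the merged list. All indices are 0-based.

[i=0,j=0] A[i]=7<=B[j]=16 take 7 → i++
[i=1,j=0] A[i]=14<=B[j]=16 take 14 → i++
[i=2,j=0] A[i]=15<=B[j]=16 take 15 → i++
[i=3,j=0] A[i]=20>B[j]=16 take 16 → j++
[i=3,j=1] A[i]=20<=B[j]=32 take 20 → i++
[i=4,j=1] A[i]=21<=B[j]=32 take 21 → i++
[i=5,j=1] A[i]=26<=B[j]=32 take 26 → i++
[i=6,j=1] A[i]=32<=B[j]=32 take 32 → i++
[i=7,j=1] A done, take B[j]=32 → j++
[i=7,j=2] A done, take B[j]=39 → j++

[7, 14, 15, 16, 20, 21, 26, 32, 32, 39]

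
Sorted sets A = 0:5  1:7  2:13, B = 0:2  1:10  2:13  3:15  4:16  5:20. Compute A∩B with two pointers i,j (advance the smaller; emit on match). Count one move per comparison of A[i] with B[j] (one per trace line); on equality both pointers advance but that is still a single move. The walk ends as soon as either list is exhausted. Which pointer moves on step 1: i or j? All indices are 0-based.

i=0 j=0: 5>2, j++

j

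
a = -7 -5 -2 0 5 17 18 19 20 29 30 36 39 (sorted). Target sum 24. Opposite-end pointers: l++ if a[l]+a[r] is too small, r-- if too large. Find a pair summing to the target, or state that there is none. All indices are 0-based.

(-5, 29)

l=0 r=12: -7+39=32 >24, r--
l=0 r=11: -7+36=29 >24, r--
l=0 r=10: -7+30=23 <24, l++
l=1 r=10: -5+30=25 >24, r--
l=1 r=9: -5+29=24, found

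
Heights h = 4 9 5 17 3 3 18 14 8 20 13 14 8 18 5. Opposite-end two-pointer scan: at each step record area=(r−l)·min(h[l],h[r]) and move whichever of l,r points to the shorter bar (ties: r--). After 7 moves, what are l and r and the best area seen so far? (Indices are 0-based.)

l=6, r=13, best area=170

[0,14] min(4,5)*14=56 best=56 * → l++
[1,14] min(9,5)*13=65 best=65 * → r--
[1,13] min(9,18)*12=108 best=108 * → l++
[2,13] min(5,18)*11=55 best=108 → l++
[3,13] min(17,18)*10=170 best=170 * → l++
[4,13] min(3,18)*9=27 best=170 → l++
[5,13] min(3,18)*8=24 best=170 → l++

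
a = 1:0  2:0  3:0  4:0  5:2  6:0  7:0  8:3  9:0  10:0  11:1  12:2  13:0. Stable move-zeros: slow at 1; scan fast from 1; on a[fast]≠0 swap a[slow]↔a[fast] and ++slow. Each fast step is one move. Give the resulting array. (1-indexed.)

[2, 3, 1, 2, 0, 0, 0, 0, 0, 0, 0, 0, 0]

(s=1,f=1) a[fast]=0 → fast++
(s=1,f=2) a[fast]=0 → fast++
(s=1,f=3) a[fast]=0 → fast++
(s=1,f=4) a[fast]=0 → fast++
(s=1,f=5) a[fast]=2≠0 swap→a[1]=2 → slow++,fast++
(s=2,f=6) a[fast]=0 → fast++
(s=2,f=7) a[fast]=0 → fast++
(s=2,f=8) a[fast]=3≠0 swap→a[2]=3 → slow++,fast++
(s=3,f=9) a[fast]=0 → fast++
(s=3,f=10) a[fast]=0 → fast++
(s=3,f=11) a[fast]=1≠0 swap→a[3]=1 → slow++,fast++
(s=4,f=12) a[fast]=2≠0 swap→a[4]=2 → slow++,fast++
(s=5,f=13) a[fast]=0 → fast++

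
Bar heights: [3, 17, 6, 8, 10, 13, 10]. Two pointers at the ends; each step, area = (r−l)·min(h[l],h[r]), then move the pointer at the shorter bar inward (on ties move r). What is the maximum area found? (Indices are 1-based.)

max area = 52

l=1 r=7: min(3,10)*6=18 best=18 *, l++
l=2 r=7: min(17,10)*5=50 best=50 *, r--
l=2 r=6: min(17,13)*4=52 best=52 *, r--
l=2 r=5: min(17,10)*3=30 best=52, r--
l=2 r=4: min(17,8)*2=16 best=52, r--
l=2 r=3: min(17,6)*1=6 best=52, r--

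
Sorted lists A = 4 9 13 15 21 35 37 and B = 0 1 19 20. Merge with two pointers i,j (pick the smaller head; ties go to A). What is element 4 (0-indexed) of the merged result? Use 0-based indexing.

merged[4] = 13

[i=0,j=0] A[i]=4>B[j]=0 take 0 → j++
[i=0,j=1] A[i]=4>B[j]=1 take 1 → j++
[i=0,j=2] A[i]=4<=B[j]=19 take 4 → i++
[i=1,j=2] A[i]=9<=B[j]=19 take 9 → i++
[i=2,j=2] A[i]=13<=B[j]=19 take 13 → i++
[i=3,j=2] A[i]=15<=B[j]=19 take 15 → i++
[i=4,j=2] A[i]=21>B[j]=19 take 19 → j++
[i=4,j=3] A[i]=21>B[j]=20 take 20 → j++
[i=4,j=4] B done, take A[i]=21 → i++
[i=5,j=4] B done, take A[i]=35 → i++
[i=6,j=4] B done, take A[i]=37 → i++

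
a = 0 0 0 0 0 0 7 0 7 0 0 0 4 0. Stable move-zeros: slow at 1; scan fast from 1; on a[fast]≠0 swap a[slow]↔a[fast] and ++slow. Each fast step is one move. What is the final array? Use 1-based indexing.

(s=1,f=1) a[fast]=0 → fast++
(s=1,f=2) a[fast]=0 → fast++
(s=1,f=3) a[fast]=0 → fast++
(s=1,f=4) a[fast]=0 → fast++
(s=1,f=5) a[fast]=0 → fast++
(s=1,f=6) a[fast]=0 → fast++
(s=1,f=7) a[fast]=7≠0 swap→a[1]=7 → slow++,fast++
(s=2,f=8) a[fast]=0 → fast++
(s=2,f=9) a[fast]=7≠0 swap→a[2]=7 → slow++,fast++
(s=3,f=10) a[fast]=0 → fast++
(s=3,f=11) a[fast]=0 → fast++
(s=3,f=12) a[fast]=0 → fast++
(s=3,f=13) a[fast]=4≠0 swap→a[3]=4 → slow++,fast++
(s=4,f=14) a[fast]=0 → fast++

[7, 7, 4, 0, 0, 0, 0, 0, 0, 0, 0, 0, 0, 0]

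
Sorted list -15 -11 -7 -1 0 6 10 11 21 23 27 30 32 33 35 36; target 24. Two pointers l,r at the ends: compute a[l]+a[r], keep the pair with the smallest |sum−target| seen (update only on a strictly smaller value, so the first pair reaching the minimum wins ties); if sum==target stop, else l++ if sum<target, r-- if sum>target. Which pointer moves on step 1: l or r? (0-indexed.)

l=0 r=15: -15+36=21 d=3 *, l++

l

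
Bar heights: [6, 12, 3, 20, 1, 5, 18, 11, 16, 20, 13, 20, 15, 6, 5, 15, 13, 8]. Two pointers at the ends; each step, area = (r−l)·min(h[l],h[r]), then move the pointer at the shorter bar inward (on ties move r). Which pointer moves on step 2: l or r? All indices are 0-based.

l=0 r=17: min(6,8)*17=102 best=102 *, l++
l=1 r=17: min(12,8)*16=128 best=128 *, r--

r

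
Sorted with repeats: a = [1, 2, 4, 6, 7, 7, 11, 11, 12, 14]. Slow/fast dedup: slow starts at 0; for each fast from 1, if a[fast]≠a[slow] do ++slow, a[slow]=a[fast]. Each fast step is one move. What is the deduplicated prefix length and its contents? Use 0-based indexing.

slow=0 fast=1: a[fast]=2≠a[slow]=1 write a[1]=2, slow++,fast++
slow=1 fast=2: a[fast]=4≠a[slow]=2 write a[2]=4, slow++,fast++
slow=2 fast=3: a[fast]=6≠a[slow]=4 write a[3]=6, slow++,fast++
slow=3 fast=4: a[fast]=7≠a[slow]=6 write a[4]=7, slow++,fast++
slow=4 fast=5: a[fast]=7=a[slow] dup, fast++
slow=4 fast=6: a[fast]=11≠a[slow]=7 write a[5]=11, slow++,fast++
slow=5 fast=7: a[fast]=11=a[slow] dup, fast++
slow=5 fast=8: a[fast]=12≠a[slow]=11 write a[6]=12, slow++,fast++
slow=6 fast=9: a[fast]=14≠a[slow]=12 write a[7]=14, slow++,fast++

length 8; prefix = [1, 2, 4, 6, 7, 11, 12, 14]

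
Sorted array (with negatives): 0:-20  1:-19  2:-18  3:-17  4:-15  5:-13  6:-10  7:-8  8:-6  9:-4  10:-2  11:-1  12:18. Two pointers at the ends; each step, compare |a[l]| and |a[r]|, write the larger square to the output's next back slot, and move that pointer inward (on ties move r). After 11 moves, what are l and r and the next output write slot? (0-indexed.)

l=0 r=12: |-20|>|18| out[12]=400, l++
l=1 r=12: |-19|>|18| out[11]=361, l++
l=2 r=12: |-18|<=|18| out[10]=324, r--
l=2 r=11: |-18|>|-1| out[9]=324, l++
l=3 r=11: |-17|>|-1| out[8]=289, l++
l=4 r=11: |-15|>|-1| out[7]=225, l++
l=5 r=11: |-13|>|-1| out[6]=169, l++
l=6 r=11: |-10|>|-1| out[5]=100, l++
l=7 r=11: |-8|>|-1| out[4]=64, l++
l=8 r=11: |-6|>|-1| out[3]=36, l++
l=9 r=11: |-4|>|-1| out[2]=16, l++

l=10, r=11, next write slot=1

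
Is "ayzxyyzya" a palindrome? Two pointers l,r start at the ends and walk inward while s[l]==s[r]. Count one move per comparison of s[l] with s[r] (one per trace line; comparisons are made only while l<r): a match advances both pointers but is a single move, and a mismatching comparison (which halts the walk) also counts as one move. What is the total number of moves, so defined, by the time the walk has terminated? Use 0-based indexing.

l=0 r=8: 'a'=='a', l++,r--
l=1 r=7: 'y'=='y', l++,r--
l=2 r=6: 'z'=='z', l++,r--
l=3 r=5: 'x'!='y', stop

4 moves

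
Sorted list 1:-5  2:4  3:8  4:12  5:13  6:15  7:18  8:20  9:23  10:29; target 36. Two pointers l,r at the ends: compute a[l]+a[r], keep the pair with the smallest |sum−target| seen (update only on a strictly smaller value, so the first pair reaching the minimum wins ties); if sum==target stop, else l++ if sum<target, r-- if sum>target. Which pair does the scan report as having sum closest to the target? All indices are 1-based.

pair (13, 23) with sum 36 (|Δ|=0)

l=1 r=10: -5+29=24 d=12 *, l++
l=2 r=10: 4+29=33 d=3 *, l++
l=3 r=10: 8+29=37 d=1 *, r--
l=3 r=9: 8+23=31 d=5, l++
l=4 r=9: 12+23=35 d=1, l++
l=5 r=9: 13+23=36 d=0 *, stop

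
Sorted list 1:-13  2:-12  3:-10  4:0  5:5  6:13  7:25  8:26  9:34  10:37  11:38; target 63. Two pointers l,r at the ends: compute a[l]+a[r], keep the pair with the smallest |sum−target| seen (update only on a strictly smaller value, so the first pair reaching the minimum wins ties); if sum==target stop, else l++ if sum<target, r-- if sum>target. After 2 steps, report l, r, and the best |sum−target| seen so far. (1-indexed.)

l=1 r=11: -13+38=25 d=38 *, l++
l=2 r=11: -12+38=26 d=37 *, l++

l=3, r=11, best |Δ|=37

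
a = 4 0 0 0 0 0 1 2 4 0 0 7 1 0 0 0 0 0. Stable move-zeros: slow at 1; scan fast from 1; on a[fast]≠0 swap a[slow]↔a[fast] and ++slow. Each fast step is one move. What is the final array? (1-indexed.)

[4, 1, 2, 4, 7, 1, 0, 0, 0, 0, 0, 0, 0, 0, 0, 0, 0, 0]

(s=1,f=1) a[fast]=4≠0 swap→a[1]=4 → slow++,fast++
(s=2,f=2) a[fast]=0 → fast++
(s=2,f=3) a[fast]=0 → fast++
(s=2,f=4) a[fast]=0 → fast++
(s=2,f=5) a[fast]=0 → fast++
(s=2,f=6) a[fast]=0 → fast++
(s=2,f=7) a[fast]=1≠0 swap→a[2]=1 → slow++,fast++
(s=3,f=8) a[fast]=2≠0 swap→a[3]=2 → slow++,fast++
(s=4,f=9) a[fast]=4≠0 swap→a[4]=4 → slow++,fast++
(s=5,f=10) a[fast]=0 → fast++
(s=5,f=11) a[fast]=0 → fast++
(s=5,f=12) a[fast]=7≠0 swap→a[5]=7 → slow++,fast++
(s=6,f=13) a[fast]=1≠0 swap→a[6]=1 → slow++,fast++
(s=7,f=14) a[fast]=0 → fast++
(s=7,f=15) a[fast]=0 → fast++
(s=7,f=16) a[fast]=0 → fast++
(s=7,f=17) a[fast]=0 → fast++
(s=7,f=18) a[fast]=0 → fast++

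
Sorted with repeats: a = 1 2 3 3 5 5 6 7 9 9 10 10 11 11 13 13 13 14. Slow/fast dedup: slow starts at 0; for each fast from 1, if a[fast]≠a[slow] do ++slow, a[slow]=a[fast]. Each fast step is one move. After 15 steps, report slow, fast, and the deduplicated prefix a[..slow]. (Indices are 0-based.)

slow=9, fast=16, prefix=[1, 2, 3, 5, 6, 7, 9, 10, 11, 13]

(s=0,f=1) a[fast]=2≠a[slow]=1 write a[1]=2 → slow++,fast++
(s=1,f=2) a[fast]=3≠a[slow]=2 write a[2]=3 → slow++,fast++
(s=2,f=3) a[fast]=3=a[slow] dup → fast++
(s=2,f=4) a[fast]=5≠a[slow]=3 write a[3]=5 → slow++,fast++
(s=3,f=5) a[fast]=5=a[slow] dup → fast++
(s=3,f=6) a[fast]=6≠a[slow]=5 write a[4]=6 → slow++,fast++
(s=4,f=7) a[fast]=7≠a[slow]=6 write a[5]=7 → slow++,fast++
(s=5,f=8) a[fast]=9≠a[slow]=7 write a[6]=9 → slow++,fast++
(s=6,f=9) a[fast]=9=a[slow] dup → fast++
(s=6,f=10) a[fast]=10≠a[slow]=9 write a[7]=10 → slow++,fast++
(s=7,f=11) a[fast]=10=a[slow] dup → fast++
(s=7,f=12) a[fast]=11≠a[slow]=10 write a[8]=11 → slow++,fast++
(s=8,f=13) a[fast]=11=a[slow] dup → fast++
(s=8,f=14) a[fast]=13≠a[slow]=11 write a[9]=13 → slow++,fast++
(s=9,f=15) a[fast]=13=a[slow] dup → fast++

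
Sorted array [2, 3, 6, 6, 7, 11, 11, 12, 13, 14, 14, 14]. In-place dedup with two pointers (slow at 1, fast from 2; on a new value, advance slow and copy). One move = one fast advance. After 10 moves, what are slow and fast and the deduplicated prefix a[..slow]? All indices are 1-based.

slow=8, fast=12, prefix=[2, 3, 6, 7, 11, 12, 13, 14]

(s=1,f=2) a[fast]=3≠a[slow]=2 write a[2]=3 → slow++,fast++
(s=2,f=3) a[fast]=6≠a[slow]=3 write a[3]=6 → slow++,fast++
(s=3,f=4) a[fast]=6=a[slow] dup → fast++
(s=3,f=5) a[fast]=7≠a[slow]=6 write a[4]=7 → slow++,fast++
(s=4,f=6) a[fast]=11≠a[slow]=7 write a[5]=11 → slow++,fast++
(s=5,f=7) a[fast]=11=a[slow] dup → fast++
(s=5,f=8) a[fast]=12≠a[slow]=11 write a[6]=12 → slow++,fast++
(s=6,f=9) a[fast]=13≠a[slow]=12 write a[7]=13 → slow++,fast++
(s=7,f=10) a[fast]=14≠a[slow]=13 write a[8]=14 → slow++,fast++
(s=8,f=11) a[fast]=14=a[slow] dup → fast++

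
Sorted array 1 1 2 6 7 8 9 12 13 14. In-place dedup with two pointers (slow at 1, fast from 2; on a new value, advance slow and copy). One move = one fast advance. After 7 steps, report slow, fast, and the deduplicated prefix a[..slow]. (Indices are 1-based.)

slow=1 fast=2: a[fast]=1=a[slow] dup, fast++
slow=1 fast=3: a[fast]=2≠a[slow]=1 write a[2]=2, slow++,fast++
slow=2 fast=4: a[fast]=6≠a[slow]=2 write a[3]=6, slow++,fast++
slow=3 fast=5: a[fast]=7≠a[slow]=6 write a[4]=7, slow++,fast++
slow=4 fast=6: a[fast]=8≠a[slow]=7 write a[5]=8, slow++,fast++
slow=5 fast=7: a[fast]=9≠a[slow]=8 write a[6]=9, slow++,fast++
slow=6 fast=8: a[fast]=12≠a[slow]=9 write a[7]=12, slow++,fast++

slow=7, fast=9, prefix=[1, 2, 6, 7, 8, 9, 12]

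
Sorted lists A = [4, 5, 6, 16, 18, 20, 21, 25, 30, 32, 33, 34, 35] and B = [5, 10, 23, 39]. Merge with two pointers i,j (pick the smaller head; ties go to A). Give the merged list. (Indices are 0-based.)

[4, 5, 5, 6, 10, 16, 18, 20, 21, 23, 25, 30, 32, 33, 34, 35, 39]

[i=0,j=0] A[i]=4<=B[j]=5 take 4 → i++
[i=1,j=0] A[i]=5<=B[j]=5 take 5 → i++
[i=2,j=0] A[i]=6>B[j]=5 take 5 → j++
[i=2,j=1] A[i]=6<=B[j]=10 take 6 → i++
[i=3,j=1] A[i]=16>B[j]=10 take 10 → j++
[i=3,j=2] A[i]=16<=B[j]=23 take 16 → i++
[i=4,j=2] A[i]=18<=B[j]=23 take 18 → i++
[i=5,j=2] A[i]=20<=B[j]=23 take 20 → i++
[i=6,j=2] A[i]=21<=B[j]=23 take 21 → i++
[i=7,j=2] A[i]=25>B[j]=23 take 23 → j++
[i=7,j=3] A[i]=25<=B[j]=39 take 25 → i++
[i=8,j=3] A[i]=30<=B[j]=39 take 30 → i++
[i=9,j=3] A[i]=32<=B[j]=39 take 32 → i++
[i=10,j=3] A[i]=33<=B[j]=39 take 33 → i++
[i=11,j=3] A[i]=34<=B[j]=39 take 34 → i++
[i=12,j=3] A[i]=35<=B[j]=39 take 35 → i++
[i=13,j=3] A done, take B[j]=39 → j++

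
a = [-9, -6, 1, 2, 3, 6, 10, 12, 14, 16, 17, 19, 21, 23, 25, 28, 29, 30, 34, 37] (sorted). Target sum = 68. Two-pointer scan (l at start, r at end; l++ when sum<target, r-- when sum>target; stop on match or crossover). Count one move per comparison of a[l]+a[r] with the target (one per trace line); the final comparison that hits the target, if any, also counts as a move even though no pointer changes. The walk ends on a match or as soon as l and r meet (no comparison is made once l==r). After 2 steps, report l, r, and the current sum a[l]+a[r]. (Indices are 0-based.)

l=0 r=19: -9+37=28 <68, l++
l=1 r=19: -6+37=31 <68, l++

l=2, r=19, sum=38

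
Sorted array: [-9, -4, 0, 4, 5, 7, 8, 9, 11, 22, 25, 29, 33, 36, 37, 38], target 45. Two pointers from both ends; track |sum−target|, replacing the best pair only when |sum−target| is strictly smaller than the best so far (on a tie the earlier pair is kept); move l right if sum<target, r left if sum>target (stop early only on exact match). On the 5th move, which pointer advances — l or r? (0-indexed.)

l=0 r=15: -9+38=29 d=16 *, l++
l=1 r=15: -4+38=34 d=11 *, l++
l=2 r=15: 0+38=38 d=7 *, l++
l=3 r=15: 4+38=42 d=3 *, l++
l=4 r=15: 5+38=43 d=2 *, l++

l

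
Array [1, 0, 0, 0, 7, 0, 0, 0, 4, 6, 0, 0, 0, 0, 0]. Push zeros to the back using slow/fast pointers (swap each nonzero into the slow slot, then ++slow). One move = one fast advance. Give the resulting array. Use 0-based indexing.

(s=0,f=0) a[fast]=1≠0 swap→a[0]=1 → slow++,fast++
(s=1,f=1) a[fast]=0 → fast++
(s=1,f=2) a[fast]=0 → fast++
(s=1,f=3) a[fast]=0 → fast++
(s=1,f=4) a[fast]=7≠0 swap→a[1]=7 → slow++,fast++
(s=2,f=5) a[fast]=0 → fast++
(s=2,f=6) a[fast]=0 → fast++
(s=2,f=7) a[fast]=0 → fast++
(s=2,f=8) a[fast]=4≠0 swap→a[2]=4 → slow++,fast++
(s=3,f=9) a[fast]=6≠0 swap→a[3]=6 → slow++,fast++
(s=4,f=10) a[fast]=0 → fast++
(s=4,f=11) a[fast]=0 → fast++
(s=4,f=12) a[fast]=0 → fast++
(s=4,f=13) a[fast]=0 → fast++
(s=4,f=14) a[fast]=0 → fast++

[1, 7, 4, 6, 0, 0, 0, 0, 0, 0, 0, 0, 0, 0, 0]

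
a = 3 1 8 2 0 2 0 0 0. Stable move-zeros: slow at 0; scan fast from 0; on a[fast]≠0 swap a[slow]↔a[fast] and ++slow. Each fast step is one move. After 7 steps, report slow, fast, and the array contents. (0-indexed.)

slow=5, fast=7, a=[3, 1, 8, 2, 2, 0, 0, 0, 0]

(s=0,f=0) a[fast]=3≠0 swap→a[0]=3 → slow++,fast++
(s=1,f=1) a[fast]=1≠0 swap→a[1]=1 → slow++,fast++
(s=2,f=2) a[fast]=8≠0 swap→a[2]=8 → slow++,fast++
(s=3,f=3) a[fast]=2≠0 swap→a[3]=2 → slow++,fast++
(s=4,f=4) a[fast]=0 → fast++
(s=4,f=5) a[fast]=2≠0 swap→a[4]=2 → slow++,fast++
(s=5,f=6) a[fast]=0 → fast++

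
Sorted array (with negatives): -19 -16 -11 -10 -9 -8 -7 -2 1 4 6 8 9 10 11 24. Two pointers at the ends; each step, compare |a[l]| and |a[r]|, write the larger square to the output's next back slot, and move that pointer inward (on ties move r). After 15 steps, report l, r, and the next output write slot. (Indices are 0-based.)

[0,15] |-19|<=|24| out[15]=576 → r--
[0,14] |-19|>|11| out[14]=361 → l++
[1,14] |-16|>|11| out[13]=256 → l++
[2,14] |-11|<=|11| out[12]=121 → r--
[2,13] |-11|>|10| out[11]=121 → l++
[3,13] |-10|<=|10| out[10]=100 → r--
[3,12] |-10|>|9| out[9]=100 → l++
[4,12] |-9|<=|9| out[8]=81 → r--
[4,11] |-9|>|8| out[7]=81 → l++
[5,11] |-8|<=|8| out[6]=64 → r--
[5,10] |-8|>|6| out[5]=64 → l++
[6,10] |-7|>|6| out[4]=49 → l++
[7,10] |-2|<=|6| out[3]=36 → r--
[7,9] |-2|<=|4| out[2]=16 → r--
[7,8] |-2|>|1| out[1]=4 → l++

l=8, r=8, next write slot=0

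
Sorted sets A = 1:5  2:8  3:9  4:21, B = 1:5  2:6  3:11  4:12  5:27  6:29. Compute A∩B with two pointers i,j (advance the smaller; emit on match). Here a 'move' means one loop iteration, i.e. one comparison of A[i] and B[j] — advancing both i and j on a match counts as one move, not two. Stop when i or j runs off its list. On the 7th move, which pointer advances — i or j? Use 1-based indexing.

i=1 j=1: 5==5 emit, i++,j++
i=2 j=2: 8>6, j++
i=2 j=3: 8<11, i++
i=3 j=3: 9<11, i++
i=4 j=3: 21>11, j++
i=4 j=4: 21>12, j++
i=4 j=5: 21<27, i++

i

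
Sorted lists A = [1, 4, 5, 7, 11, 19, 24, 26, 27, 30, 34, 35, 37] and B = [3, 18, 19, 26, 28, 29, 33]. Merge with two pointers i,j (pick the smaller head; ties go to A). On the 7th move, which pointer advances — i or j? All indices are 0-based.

j

[i=0,j=0] A[i]=1<=B[j]=3 take 1 → i++
[i=1,j=0] A[i]=4>B[j]=3 take 3 → j++
[i=1,j=1] A[i]=4<=B[j]=18 take 4 → i++
[i=2,j=1] A[i]=5<=B[j]=18 take 5 → i++
[i=3,j=1] A[i]=7<=B[j]=18 take 7 → i++
[i=4,j=1] A[i]=11<=B[j]=18 take 11 → i++
[i=5,j=1] A[i]=19>B[j]=18 take 18 → j++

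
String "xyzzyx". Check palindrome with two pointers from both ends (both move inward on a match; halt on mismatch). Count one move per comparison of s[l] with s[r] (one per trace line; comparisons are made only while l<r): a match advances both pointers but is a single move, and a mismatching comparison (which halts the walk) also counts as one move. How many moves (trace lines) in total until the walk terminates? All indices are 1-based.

3 moves

l=1 r=6: 'x'=='x', l++,r--
l=2 r=5: 'y'=='y', l++,r--
l=3 r=4: 'z'=='z', l++,r--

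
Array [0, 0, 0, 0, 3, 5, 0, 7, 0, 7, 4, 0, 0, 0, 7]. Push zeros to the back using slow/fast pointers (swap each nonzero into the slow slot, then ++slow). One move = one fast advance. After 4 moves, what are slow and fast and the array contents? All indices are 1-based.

slow=1, fast=5, a=[0, 0, 0, 0, 3, 5, 0, 7, 0, 7, 4, 0, 0, 0, 7]

slow=1 fast=1: a[fast]=0, fast++
slow=1 fast=2: a[fast]=0, fast++
slow=1 fast=3: a[fast]=0, fast++
slow=1 fast=4: a[fast]=0, fast++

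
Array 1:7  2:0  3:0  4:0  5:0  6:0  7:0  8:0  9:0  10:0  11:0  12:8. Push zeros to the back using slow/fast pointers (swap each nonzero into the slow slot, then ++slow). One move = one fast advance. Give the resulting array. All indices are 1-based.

(s=1,f=1) a[fast]=7≠0 swap→a[1]=7 → slow++,fast++
(s=2,f=2) a[fast]=0 → fast++
(s=2,f=3) a[fast]=0 → fast++
(s=2,f=4) a[fast]=0 → fast++
(s=2,f=5) a[fast]=0 → fast++
(s=2,f=6) a[fast]=0 → fast++
(s=2,f=7) a[fast]=0 → fast++
(s=2,f=8) a[fast]=0 → fast++
(s=2,f=9) a[fast]=0 → fast++
(s=2,f=10) a[fast]=0 → fast++
(s=2,f=11) a[fast]=0 → fast++
(s=2,f=12) a[fast]=8≠0 swap→a[2]=8 → slow++,fast++

[7, 8, 0, 0, 0, 0, 0, 0, 0, 0, 0, 0]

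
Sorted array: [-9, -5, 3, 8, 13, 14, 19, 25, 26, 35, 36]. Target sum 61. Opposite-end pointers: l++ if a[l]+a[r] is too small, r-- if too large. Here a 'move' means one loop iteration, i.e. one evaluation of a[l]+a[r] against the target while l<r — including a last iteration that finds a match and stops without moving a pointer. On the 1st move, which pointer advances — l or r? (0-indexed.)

l=0 r=10: -9+36=27 <61, l++

l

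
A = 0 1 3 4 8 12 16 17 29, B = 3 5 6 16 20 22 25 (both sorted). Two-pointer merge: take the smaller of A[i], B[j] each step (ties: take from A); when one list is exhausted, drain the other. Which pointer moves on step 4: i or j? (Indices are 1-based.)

i=1 j=1: A[i]=0<=B[j]=3 take 0, i++
i=2 j=1: A[i]=1<=B[j]=3 take 1, i++
i=3 j=1: A[i]=3<=B[j]=3 take 3, i++
i=4 j=1: A[i]=4>B[j]=3 take 3, j++

j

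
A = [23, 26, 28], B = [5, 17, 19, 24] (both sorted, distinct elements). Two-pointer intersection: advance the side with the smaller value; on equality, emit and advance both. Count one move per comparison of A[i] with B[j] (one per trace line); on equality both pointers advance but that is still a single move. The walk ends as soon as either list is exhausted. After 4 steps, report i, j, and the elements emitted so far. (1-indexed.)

[i=1,j=1] 23>5 → j++
[i=1,j=2] 23>17 → j++
[i=1,j=3] 23>19 → j++
[i=1,j=4] 23<24 → i++

i=2, j=4, emitted=[]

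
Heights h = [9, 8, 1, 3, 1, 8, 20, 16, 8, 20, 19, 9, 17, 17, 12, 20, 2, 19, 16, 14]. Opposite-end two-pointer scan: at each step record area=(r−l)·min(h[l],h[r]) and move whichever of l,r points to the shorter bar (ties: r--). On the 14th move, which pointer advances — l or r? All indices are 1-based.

l=1 r=20: min(9,14)*19=171 best=171 *, l++
l=2 r=20: min(8,14)*18=144 best=171, l++
l=3 r=20: min(1,14)*17=17 best=171, l++
l=4 r=20: min(3,14)*16=48 best=171, l++
l=5 r=20: min(1,14)*15=15 best=171, l++
l=6 r=20: min(8,14)*14=112 best=171, l++
l=7 r=20: min(20,14)*13=182 best=182 *, r--
l=7 r=19: min(20,16)*12=192 best=192 *, r--
l=7 r=18: min(20,19)*11=209 best=209 *, r--
l=7 r=17: min(20,2)*10=20 best=209, r--
l=7 r=16: min(20,20)*9=180 best=209, r--
l=7 r=15: min(20,12)*8=96 best=209, r--
l=7 r=14: min(20,17)*7=119 best=209, r--
l=7 r=13: min(20,17)*6=102 best=209, r--

r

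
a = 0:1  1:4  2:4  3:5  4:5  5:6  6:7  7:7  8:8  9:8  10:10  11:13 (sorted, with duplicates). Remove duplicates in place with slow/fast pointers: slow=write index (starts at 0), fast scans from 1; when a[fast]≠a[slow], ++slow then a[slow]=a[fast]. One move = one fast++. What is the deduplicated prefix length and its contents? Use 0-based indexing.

(s=0,f=1) a[fast]=4≠a[slow]=1 write a[1]=4 → slow++,fast++
(s=1,f=2) a[fast]=4=a[slow] dup → fast++
(s=1,f=3) a[fast]=5≠a[slow]=4 write a[2]=5 → slow++,fast++
(s=2,f=4) a[fast]=5=a[slow] dup → fast++
(s=2,f=5) a[fast]=6≠a[slow]=5 write a[3]=6 → slow++,fast++
(s=3,f=6) a[fast]=7≠a[slow]=6 write a[4]=7 → slow++,fast++
(s=4,f=7) a[fast]=7=a[slow] dup → fast++
(s=4,f=8) a[fast]=8≠a[slow]=7 write a[5]=8 → slow++,fast++
(s=5,f=9) a[fast]=8=a[slow] dup → fast++
(s=5,f=10) a[fast]=10≠a[slow]=8 write a[6]=10 → slow++,fast++
(s=6,f=11) a[fast]=13≠a[slow]=10 write a[7]=13 → slow++,fast++

length 8; prefix = [1, 4, 5, 6, 7, 8, 10, 13]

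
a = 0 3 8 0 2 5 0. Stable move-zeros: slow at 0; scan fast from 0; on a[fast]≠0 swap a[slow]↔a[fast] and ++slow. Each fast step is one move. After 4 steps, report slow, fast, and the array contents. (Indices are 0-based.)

slow=0 fast=0: a[fast]=0, fast++
slow=0 fast=1: a[fast]=3≠0 swap→a[0]=3, slow++,fast++
slow=1 fast=2: a[fast]=8≠0 swap→a[1]=8, slow++,fast++
slow=2 fast=3: a[fast]=0, fast++

slow=2, fast=4, a=[3, 8, 0, 0, 2, 5, 0]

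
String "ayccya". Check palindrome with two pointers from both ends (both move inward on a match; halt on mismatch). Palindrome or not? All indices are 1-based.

l=1 r=6: 'a'=='a', l++,r--
l=2 r=5: 'y'=='y', l++,r--
l=3 r=4: 'c'=='c', l++,r--

palindrome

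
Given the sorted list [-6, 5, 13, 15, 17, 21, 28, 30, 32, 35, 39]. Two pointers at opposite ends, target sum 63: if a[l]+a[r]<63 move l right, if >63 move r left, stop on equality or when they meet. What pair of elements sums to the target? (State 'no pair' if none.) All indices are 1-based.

[1,11] -6+39=33 <63 → l++
[2,11] 5+39=44 <63 → l++
[3,11] 13+39=52 <63 → l++
[4,11] 15+39=54 <63 → l++
[5,11] 17+39=56 <63 → l++
[6,11] 21+39=60 <63 → l++
[7,11] 28+39=67 >63 → r--
[7,10] 28+35=63 → found

(28, 35)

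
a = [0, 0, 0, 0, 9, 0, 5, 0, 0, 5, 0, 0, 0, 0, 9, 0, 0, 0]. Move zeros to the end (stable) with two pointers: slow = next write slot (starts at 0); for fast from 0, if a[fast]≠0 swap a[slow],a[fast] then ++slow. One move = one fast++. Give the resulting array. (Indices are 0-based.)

[9, 5, 5, 9, 0, 0, 0, 0, 0, 0, 0, 0, 0, 0, 0, 0, 0, 0]

slow=0 fast=0: a[fast]=0, fast++
slow=0 fast=1: a[fast]=0, fast++
slow=0 fast=2: a[fast]=0, fast++
slow=0 fast=3: a[fast]=0, fast++
slow=0 fast=4: a[fast]=9≠0 swap→a[0]=9, slow++,fast++
slow=1 fast=5: a[fast]=0, fast++
slow=1 fast=6: a[fast]=5≠0 swap→a[1]=5, slow++,fast++
slow=2 fast=7: a[fast]=0, fast++
slow=2 fast=8: a[fast]=0, fast++
slow=2 fast=9: a[fast]=5≠0 swap→a[2]=5, slow++,fast++
slow=3 fast=10: a[fast]=0, fast++
slow=3 fast=11: a[fast]=0, fast++
slow=3 fast=12: a[fast]=0, fast++
slow=3 fast=13: a[fast]=0, fast++
slow=3 fast=14: a[fast]=9≠0 swap→a[3]=9, slow++,fast++
slow=4 fast=15: a[fast]=0, fast++
slow=4 fast=16: a[fast]=0, fast++
slow=4 fast=17: a[fast]=0, fast++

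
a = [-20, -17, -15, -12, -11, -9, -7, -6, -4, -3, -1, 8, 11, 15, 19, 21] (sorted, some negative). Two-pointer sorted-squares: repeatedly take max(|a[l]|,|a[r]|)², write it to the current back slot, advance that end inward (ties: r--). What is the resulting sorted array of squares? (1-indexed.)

[1, 9, 16, 36, 49, 64, 81, 121, 121, 144, 225, 225, 289, 361, 400, 441]

[1,16] |-20|<=|21| out[16]=441 → r--
[1,15] |-20|>|19| out[15]=400 → l++
[2,15] |-17|<=|19| out[14]=361 → r--
[2,14] |-17|>|15| out[13]=289 → l++
[3,14] |-15|<=|15| out[12]=225 → r--
[3,13] |-15|>|11| out[11]=225 → l++
[4,13] |-12|>|11| out[10]=144 → l++
[5,13] |-11|<=|11| out[9]=121 → r--
[5,12] |-11|>|8| out[8]=121 → l++
[6,12] |-9|>|8| out[7]=81 → l++
[7,12] |-7|<=|8| out[6]=64 → r--
[7,11] |-7|>|-1| out[5]=49 → l++
[8,11] |-6|>|-1| out[4]=36 → l++
[9,11] |-4|>|-1| out[3]=16 → l++
[10,11] |-3|>|-1| out[2]=9 → l++
[11,11] |-1|<=|-1| out[1]=1 → r--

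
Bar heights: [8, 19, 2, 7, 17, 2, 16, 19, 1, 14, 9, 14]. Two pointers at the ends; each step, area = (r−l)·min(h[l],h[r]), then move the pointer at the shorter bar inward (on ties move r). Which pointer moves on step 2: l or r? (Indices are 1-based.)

l=1 r=12: min(8,14)*11=88 best=88 *, l++
l=2 r=12: min(19,14)*10=140 best=140 *, r--

r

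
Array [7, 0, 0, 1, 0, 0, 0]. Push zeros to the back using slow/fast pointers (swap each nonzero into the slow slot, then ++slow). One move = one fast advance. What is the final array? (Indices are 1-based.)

[7, 1, 0, 0, 0, 0, 0]

slow=1 fast=1: a[fast]=7≠0 swap→a[1]=7, slow++,fast++
slow=2 fast=2: a[fast]=0, fast++
slow=2 fast=3: a[fast]=0, fast++
slow=2 fast=4: a[fast]=1≠0 swap→a[2]=1, slow++,fast++
slow=3 fast=5: a[fast]=0, fast++
slow=3 fast=6: a[fast]=0, fast++
slow=3 fast=7: a[fast]=0, fast++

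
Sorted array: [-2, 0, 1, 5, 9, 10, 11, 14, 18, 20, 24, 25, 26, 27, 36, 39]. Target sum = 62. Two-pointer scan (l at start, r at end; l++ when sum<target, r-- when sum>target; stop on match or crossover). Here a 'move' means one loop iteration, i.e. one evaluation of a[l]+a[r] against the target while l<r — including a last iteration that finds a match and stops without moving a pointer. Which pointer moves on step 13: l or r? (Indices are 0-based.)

[0,15] -2+39=37 <62 → l++
[1,15] 0+39=39 <62 → l++
[2,15] 1+39=40 <62 → l++
[3,15] 5+39=44 <62 → l++
[4,15] 9+39=48 <62 → l++
[5,15] 10+39=49 <62 → l++
[6,15] 11+39=50 <62 → l++
[7,15] 14+39=53 <62 → l++
[8,15] 18+39=57 <62 → l++
[9,15] 20+39=59 <62 → l++
[10,15] 24+39=63 >62 → r--
[10,14] 24+36=60 <62 → l++
[11,14] 25+36=61 <62 → l++

l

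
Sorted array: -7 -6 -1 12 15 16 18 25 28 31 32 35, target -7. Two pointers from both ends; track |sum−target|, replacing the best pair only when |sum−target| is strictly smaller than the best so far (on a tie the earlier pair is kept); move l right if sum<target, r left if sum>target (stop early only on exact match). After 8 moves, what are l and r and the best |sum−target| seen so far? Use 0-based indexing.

l=0 r=11: -7+35=28 d=35 *, r--
l=0 r=10: -7+32=25 d=32 *, r--
l=0 r=9: -7+31=24 d=31 *, r--
l=0 r=8: -7+28=21 d=28 *, r--
l=0 r=7: -7+25=18 d=25 *, r--
l=0 r=6: -7+18=11 d=18 *, r--
l=0 r=5: -7+16=9 d=16 *, r--
l=0 r=4: -7+15=8 d=15 *, r--

l=0, r=3, best |Δ|=15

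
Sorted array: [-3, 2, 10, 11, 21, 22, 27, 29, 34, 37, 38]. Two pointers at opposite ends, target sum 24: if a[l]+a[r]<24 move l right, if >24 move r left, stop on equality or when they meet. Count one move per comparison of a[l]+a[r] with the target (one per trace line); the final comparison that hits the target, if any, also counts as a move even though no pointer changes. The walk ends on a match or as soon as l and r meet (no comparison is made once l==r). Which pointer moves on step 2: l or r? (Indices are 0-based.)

l=0 r=10: -3+38=35 >24, r--
l=0 r=9: -3+37=34 >24, r--

r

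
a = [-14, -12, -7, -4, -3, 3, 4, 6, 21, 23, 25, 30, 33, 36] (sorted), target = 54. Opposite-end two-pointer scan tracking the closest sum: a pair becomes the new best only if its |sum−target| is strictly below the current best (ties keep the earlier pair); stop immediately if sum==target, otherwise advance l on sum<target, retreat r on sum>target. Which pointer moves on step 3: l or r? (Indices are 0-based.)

[0,13] -14+36=22 d=32 * → l++
[1,13] -12+36=24 d=30 * → l++
[2,13] -7+36=29 d=25 * → l++

l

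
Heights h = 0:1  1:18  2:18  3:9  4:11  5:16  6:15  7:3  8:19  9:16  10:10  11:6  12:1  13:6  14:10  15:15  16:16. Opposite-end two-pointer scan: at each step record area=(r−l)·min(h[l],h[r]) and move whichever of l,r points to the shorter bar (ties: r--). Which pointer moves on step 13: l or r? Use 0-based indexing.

[0,16] min(1,16)*16=16 best=16 * → l++
[1,16] min(18,16)*15=240 best=240 * → r--
[1,15] min(18,15)*14=210 best=240 → r--
[1,14] min(18,10)*13=130 best=240 → r--
[1,13] min(18,6)*12=72 best=240 → r--
[1,12] min(18,1)*11=11 best=240 → r--
[1,11] min(18,6)*10=60 best=240 → r--
[1,10] min(18,10)*9=90 best=240 → r--
[1,9] min(18,16)*8=128 best=240 → r--
[1,8] min(18,19)*7=126 best=240 → l++
[2,8] min(18,19)*6=108 best=240 → l++
[3,8] min(9,19)*5=45 best=240 → l++
[4,8] min(11,19)*4=44 best=240 → l++

l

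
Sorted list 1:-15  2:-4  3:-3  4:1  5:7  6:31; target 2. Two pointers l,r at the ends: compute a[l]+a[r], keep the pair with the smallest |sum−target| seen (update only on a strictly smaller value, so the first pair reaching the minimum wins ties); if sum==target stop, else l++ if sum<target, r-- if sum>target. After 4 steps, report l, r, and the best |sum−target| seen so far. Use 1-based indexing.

l=3, r=4, best |Δ|=1

l=1 r=6: -15+31=16 d=14 *, r--
l=1 r=5: -15+7=-8 d=10 *, l++
l=2 r=5: -4+7=3 d=1 *, r--
l=2 r=4: -4+1=-3 d=5, l++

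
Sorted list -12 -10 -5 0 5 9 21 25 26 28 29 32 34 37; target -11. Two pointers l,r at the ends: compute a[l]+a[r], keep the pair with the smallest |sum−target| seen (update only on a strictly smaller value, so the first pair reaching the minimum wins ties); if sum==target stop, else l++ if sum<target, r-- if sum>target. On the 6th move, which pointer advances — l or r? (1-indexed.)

[1,14] -12+37=25 d=36 * → r--
[1,13] -12+34=22 d=33 * → r--
[1,12] -12+32=20 d=31 * → r--
[1,11] -12+29=17 d=28 * → r--
[1,10] -12+28=16 d=27 * → r--
[1,9] -12+26=14 d=25 * → r--

r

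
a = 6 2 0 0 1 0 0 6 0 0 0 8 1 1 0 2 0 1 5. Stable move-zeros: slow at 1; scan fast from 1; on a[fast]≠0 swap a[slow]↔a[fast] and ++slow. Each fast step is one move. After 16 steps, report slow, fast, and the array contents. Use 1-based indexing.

slow=9, fast=17, a=[6, 2, 1, 6, 8, 1, 1, 2, 0, 0, 0, 0, 0, 0, 0, 0, 0, 1, 5]

(s=1,f=1) a[fast]=6≠0 swap→a[1]=6 → slow++,fast++
(s=2,f=2) a[fast]=2≠0 swap→a[2]=2 → slow++,fast++
(s=3,f=3) a[fast]=0 → fast++
(s=3,f=4) a[fast]=0 → fast++
(s=3,f=5) a[fast]=1≠0 swap→a[3]=1 → slow++,fast++
(s=4,f=6) a[fast]=0 → fast++
(s=4,f=7) a[fast]=0 → fast++
(s=4,f=8) a[fast]=6≠0 swap→a[4]=6 → slow++,fast++
(s=5,f=9) a[fast]=0 → fast++
(s=5,f=10) a[fast]=0 → fast++
(s=5,f=11) a[fast]=0 → fast++
(s=5,f=12) a[fast]=8≠0 swap→a[5]=8 → slow++,fast++
(s=6,f=13) a[fast]=1≠0 swap→a[6]=1 → slow++,fast++
(s=7,f=14) a[fast]=1≠0 swap→a[7]=1 → slow++,fast++
(s=8,f=15) a[fast]=0 → fast++
(s=8,f=16) a[fast]=2≠0 swap→a[8]=2 → slow++,fast++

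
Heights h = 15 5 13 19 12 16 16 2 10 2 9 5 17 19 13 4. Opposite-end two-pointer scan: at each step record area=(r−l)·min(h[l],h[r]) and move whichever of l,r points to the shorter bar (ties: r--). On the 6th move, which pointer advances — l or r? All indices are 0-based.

r

[0,15] min(15,4)*15=60 best=60 * → r--
[0,14] min(15,13)*14=182 best=182 * → r--
[0,13] min(15,19)*13=195 best=195 * → l++
[1,13] min(5,19)*12=60 best=195 → l++
[2,13] min(13,19)*11=143 best=195 → l++
[3,13] min(19,19)*10=190 best=195 → r--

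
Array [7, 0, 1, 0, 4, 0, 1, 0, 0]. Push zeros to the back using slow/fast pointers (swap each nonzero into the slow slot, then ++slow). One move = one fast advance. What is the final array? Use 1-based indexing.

[7, 1, 4, 1, 0, 0, 0, 0, 0]

(s=1,f=1) a[fast]=7≠0 swap→a[1]=7 → slow++,fast++
(s=2,f=2) a[fast]=0 → fast++
(s=2,f=3) a[fast]=1≠0 swap→a[2]=1 → slow++,fast++
(s=3,f=4) a[fast]=0 → fast++
(s=3,f=5) a[fast]=4≠0 swap→a[3]=4 → slow++,fast++
(s=4,f=6) a[fast]=0 → fast++
(s=4,f=7) a[fast]=1≠0 swap→a[4]=1 → slow++,fast++
(s=5,f=8) a[fast]=0 → fast++
(s=5,f=9) a[fast]=0 → fast++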